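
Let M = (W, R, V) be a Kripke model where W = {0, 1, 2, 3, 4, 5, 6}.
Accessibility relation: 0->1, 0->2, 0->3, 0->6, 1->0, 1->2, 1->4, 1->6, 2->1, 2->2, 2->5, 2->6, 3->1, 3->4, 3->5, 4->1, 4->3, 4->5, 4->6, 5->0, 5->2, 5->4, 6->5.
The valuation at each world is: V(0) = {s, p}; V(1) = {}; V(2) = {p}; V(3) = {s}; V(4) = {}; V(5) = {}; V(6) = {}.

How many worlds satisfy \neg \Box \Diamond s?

5

Let φ = \neg \Box \Diamond s. Evaluate φ at each world:
  0 (successors {1, 2, 3, 6}): φ is true.
  1 (successors {0, 2, 4, 6}): φ is true.
  2 (successors {1, 2, 5, 6}): φ is true.
  3 (successors {1, 4, 5}): φ is false.
  4 (successors {1, 3, 5, 6}): φ is true.
  5 (successors {0, 2, 4}): φ is true.
  6 (successors {5}): φ is false.
For instance, at 2:
  At 2: \Box \Diamond s is false, so \neg \Box \Diamond s is true.
    At 2: \Box \Diamond s requires \Diamond s at every successor {1, 2, 5, 6}.
      \Diamond s fails at 2, so \Box \Diamond s is false at 2.
Satisfying worlds: {0, 1, 2, 4, 5}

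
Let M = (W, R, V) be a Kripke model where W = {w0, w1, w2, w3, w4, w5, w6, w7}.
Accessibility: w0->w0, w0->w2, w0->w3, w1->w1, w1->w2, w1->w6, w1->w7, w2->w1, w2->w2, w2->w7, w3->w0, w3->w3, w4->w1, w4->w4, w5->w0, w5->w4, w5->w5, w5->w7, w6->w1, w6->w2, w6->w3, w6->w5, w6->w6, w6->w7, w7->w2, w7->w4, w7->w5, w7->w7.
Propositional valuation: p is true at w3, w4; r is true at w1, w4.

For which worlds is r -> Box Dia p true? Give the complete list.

Recall that Box ψ holds at a world iff ψ holds at every accessible world, and Dia ψ holds iff ψ holds at some accessible world.
Let φ = r -> Box Dia p. Evaluate φ at each world:
  w0 (successors {w0, w2, w3}): φ is true.
  w1 (successors {w1, w2, w6, w7}): φ is false.
  w2 (successors {w1, w2, w7}): φ is true.
  w3 (successors {w0, w3}): φ is true.
  w4 (successors {w1, w4}): φ is false.
  w5 (successors {w0, w4, w5, w7}): φ is true.
  w6 (successors {w1, w2, w3, w5, w6, w7}): φ is true.
  w7 (successors {w2, w4, w5, w7}): φ is true.
For instance, at w2:
  At w2: r is false, Box Dia p is false, so r -> Box Dia p is true.
    At w2: Box Dia p requires Dia p at every successor {w1, w2, w7}.
      Dia p fails at w1, so Box Dia p is false at w2.
Satisfying worlds: {w0, w2, w3, w5, w6, w7}

w0, w2, w3, w5, w6, w7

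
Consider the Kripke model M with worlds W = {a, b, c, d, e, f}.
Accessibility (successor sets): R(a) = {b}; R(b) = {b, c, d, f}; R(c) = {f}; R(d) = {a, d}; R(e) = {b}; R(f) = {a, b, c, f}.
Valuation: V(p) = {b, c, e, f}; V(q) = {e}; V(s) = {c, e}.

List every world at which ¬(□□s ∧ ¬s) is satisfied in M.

Recall that □ψ holds at a world iff ψ holds at every accessible world, and ◇ψ holds iff ψ holds at some accessible world.
Let φ = ¬(□□s ∧ ¬s). Evaluate φ at each world:
  a (successors {b}): φ is true.
  b (successors {b, c, d, f}): φ is true.
  c (successors {f}): φ is true.
  d (successors {a, d}): φ is true.
  e (successors {b}): φ is true.
  f (successors {a, b, c, f}): φ is true.
For instance, at e:
  At e: □□s ∧ ¬s is false, so ¬(□□s ∧ ¬s) is true.
    At e: □□s is false, ¬s is false, so □□s ∧ ¬s is false.
      At e: □□s requires □s at every successor {b}.
        □s fails at b, so □□s is false at e.
Satisfying worlds: {a, b, c, d, e, f}

a, b, c, d, e, f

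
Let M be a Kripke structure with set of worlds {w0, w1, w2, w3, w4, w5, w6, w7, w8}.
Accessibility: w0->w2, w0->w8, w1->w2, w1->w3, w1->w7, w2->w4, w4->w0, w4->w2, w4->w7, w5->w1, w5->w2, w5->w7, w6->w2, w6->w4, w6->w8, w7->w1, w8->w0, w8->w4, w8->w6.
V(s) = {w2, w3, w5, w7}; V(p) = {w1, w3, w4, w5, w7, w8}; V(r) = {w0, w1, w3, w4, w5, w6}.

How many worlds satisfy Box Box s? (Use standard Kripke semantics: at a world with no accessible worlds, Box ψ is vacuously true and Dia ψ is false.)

Let φ = Box Box s. Evaluate φ at each world:
  w0 (successors {w2, w8}): φ is false.
  w1 (successors {w2, w3, w7}): φ is false.
  w2 (successors {w4}): φ is false.
  w3 (successors ∅): φ is true.
  w4 (successors {w0, w2, w7}): φ is false.
  w5 (successors {w1, w2, w7}): φ is false.
  w6 (successors {w2, w4, w8}): φ is false.
  w7 (successors {w1}): φ is true.
  w8 (successors {w0, w4, w6}): φ is false.
For instance, at w1:
  At w1: Box Box s requires Box s at every successor {w2, w3, w7}.
    Box s fails at w2, so Box Box s is false at w1.
      At w2: Box s requires s at every successor {w4}.
        s fails at w4, so Box s is false at w2.
Satisfying worlds: {w3, w7}

2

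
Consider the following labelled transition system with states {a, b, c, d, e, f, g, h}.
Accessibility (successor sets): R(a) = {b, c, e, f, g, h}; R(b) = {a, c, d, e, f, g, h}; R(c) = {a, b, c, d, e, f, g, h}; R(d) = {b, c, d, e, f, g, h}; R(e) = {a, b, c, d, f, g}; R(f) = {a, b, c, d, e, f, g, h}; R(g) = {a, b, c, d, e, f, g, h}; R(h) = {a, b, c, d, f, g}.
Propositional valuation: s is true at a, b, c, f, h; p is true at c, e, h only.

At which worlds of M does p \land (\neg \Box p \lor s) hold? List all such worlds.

Recall that \Box ψ holds at a world iff ψ holds at every accessible world, and \Diamond ψ holds iff ψ holds at some accessible world.
Let φ = p \land (\neg \Box p \lor s). Evaluate φ at each world:
  a (successors {b, c, e, f, g, h}): φ is false.
  b (successors {a, c, d, e, f, g, h}): φ is false.
  c (successors {a, b, c, d, e, f, g, h}): φ is true.
  d (successors {b, c, d, e, f, g, h}): φ is false.
  e (successors {a, b, c, d, f, g}): φ is true.
  f (successors {a, b, c, d, e, f, g, h}): φ is false.
  g (successors {a, b, c, d, e, f, g, h}): φ is false.
  h (successors {a, b, c, d, f, g}): φ is true.
For instance, at g:
  At g: p is false, \neg \Box p \lor s is true, so p \land (\neg \Box p \lor s) is false.
    At g: \neg \Box p is true, s is false, so \neg \Box p \lor s is true.
      At g: \Box p is false, so \neg \Box p is true.
Satisfying worlds: {c, e, h}

c, e, h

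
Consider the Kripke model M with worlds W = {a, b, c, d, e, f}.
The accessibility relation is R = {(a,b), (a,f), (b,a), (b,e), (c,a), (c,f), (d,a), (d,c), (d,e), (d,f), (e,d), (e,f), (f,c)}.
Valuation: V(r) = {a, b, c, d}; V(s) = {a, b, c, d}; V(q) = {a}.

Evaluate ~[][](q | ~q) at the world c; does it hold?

At c: [][](q | ~q) is true, so ~[][](q | ~q) is false.
  At c: [][](q | ~q) requires [](q | ~q) at every successor {a, f}.
      At a: [](q | ~q) requires q | ~q at every successor {b, f}.
        At b: q | ~q is true.
        At f: q | ~q is true.
      So [](q | ~q) is true at a.
      At f: [](q | ~q) requires q | ~q at every successor {c}.
        At c: q | ~q is true.
      So [](q | ~q) is true at f.
  So [][](q | ~q) is true at c.

No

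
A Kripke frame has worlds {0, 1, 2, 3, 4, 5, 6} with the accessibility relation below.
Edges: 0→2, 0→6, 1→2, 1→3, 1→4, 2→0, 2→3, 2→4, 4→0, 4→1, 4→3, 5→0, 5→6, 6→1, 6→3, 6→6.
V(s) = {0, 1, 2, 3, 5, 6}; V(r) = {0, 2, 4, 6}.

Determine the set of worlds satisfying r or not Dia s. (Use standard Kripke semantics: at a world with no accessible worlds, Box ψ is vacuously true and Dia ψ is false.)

0, 2, 3, 4, 6

Let φ = r or not Dia s. Evaluate φ at each world:
  0 (successors {2, 6}): φ is true.
  1 (successors {2, 3, 4}): φ is false.
  2 (successors {0, 3, 4}): φ is true.
  3 (successors ∅): φ is true.
  4 (successors {0, 1, 3}): φ is true.
  5 (successors {0, 6}): φ is false.
  6 (successors {1, 3, 6}): φ is true.
For instance, at 0:
  At 0: r is true, not Dia s is false, so r or not Dia s is true.
    At 0: Dia s is true, so not Dia s is false.
      At 0: Dia s requires s at some successor in {2, 6}.
        s holds at 2, so Dia s is true at 0.
Satisfying worlds: {0, 2, 3, 4, 6}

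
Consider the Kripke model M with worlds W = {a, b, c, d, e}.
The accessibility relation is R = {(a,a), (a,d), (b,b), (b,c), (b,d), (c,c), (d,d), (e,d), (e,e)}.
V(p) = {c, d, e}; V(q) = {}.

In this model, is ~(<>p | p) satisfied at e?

At e: <>p | p is true, so ~(<>p | p) is false.
  At e: <>p is true, p is true, so <>p | p is true.
    At e: <>p requires p at some successor in {d, e}.
      p holds at d, so <>p is true at e.

No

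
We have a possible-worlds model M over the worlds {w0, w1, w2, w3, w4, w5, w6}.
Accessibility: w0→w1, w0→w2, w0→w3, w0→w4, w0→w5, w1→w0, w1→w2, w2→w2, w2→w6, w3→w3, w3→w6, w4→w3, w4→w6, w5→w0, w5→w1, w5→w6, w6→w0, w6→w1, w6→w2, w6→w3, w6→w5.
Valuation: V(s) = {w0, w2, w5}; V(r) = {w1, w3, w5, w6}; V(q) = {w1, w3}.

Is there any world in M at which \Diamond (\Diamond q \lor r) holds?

Yes

Recall that \Diamond ψ holds at a world iff ψ holds at some accessible world.
Let φ = \Diamond (\Diamond q \lor r). Evaluate φ at each world:
  w0 (successors {w1, w2, w3, w4, w5}): φ is true.
  w1 (successors {w0, w2}): φ is true.
  w2 (successors {w2, w6}): φ is true.
  w3 (successors {w3, w6}): φ is true.
  w4 (successors {w3, w6}): φ is true.
  w5 (successors {w0, w1, w6}): φ is true.
  w6 (successors {w0, w1, w2, w3, w5}): φ is true.
Detail at w0 (witness):
  At w0: \Diamond (\Diamond q \lor r) requires \Diamond q \lor r at some successor in {w1, w2, w3, w4, w5}.
    \Diamond q \lor r holds at w1, so \Diamond (\Diamond q \lor r) is true at w0.
      At w1: \Diamond q is false, r is true, so \Diamond q \lor r is true.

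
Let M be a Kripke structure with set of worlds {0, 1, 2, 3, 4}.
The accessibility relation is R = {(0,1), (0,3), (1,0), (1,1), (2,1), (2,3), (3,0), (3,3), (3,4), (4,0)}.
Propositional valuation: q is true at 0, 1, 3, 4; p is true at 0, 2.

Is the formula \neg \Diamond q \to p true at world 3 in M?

Recall that \Diamond ψ holds at a world iff ψ holds at some accessible world.
At 3: \neg \Diamond q is false, p is false, so \neg \Diamond q \to p is true.
  At 3: \Diamond q is true, so \neg \Diamond q is false.
    At 3: \Diamond q requires q at some successor in {0, 3, 4}.
      q holds at 0, so \Diamond q is true at 3.

Yes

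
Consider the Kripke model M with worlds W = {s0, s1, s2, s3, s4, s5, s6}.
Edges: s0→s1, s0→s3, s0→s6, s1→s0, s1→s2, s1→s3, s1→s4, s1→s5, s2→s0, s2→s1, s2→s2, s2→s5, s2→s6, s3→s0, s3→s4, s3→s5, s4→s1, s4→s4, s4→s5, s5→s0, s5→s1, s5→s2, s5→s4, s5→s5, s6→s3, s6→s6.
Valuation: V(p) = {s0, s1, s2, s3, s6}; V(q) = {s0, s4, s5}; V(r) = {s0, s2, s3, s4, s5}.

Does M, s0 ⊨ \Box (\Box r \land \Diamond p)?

No

At s0: \Box (\Box r \land \Diamond p) requires \Box r \land \Diamond p at every successor {s1, s3, s6}.
  \Box r \land \Diamond p fails at s6, so \Box (\Box r \land \Diamond p) is false at s0.
    At s6: \Box r is false, \Diamond p is true, so \Box r \land \Diamond p is false.
      At s6: \Box r requires r at every successor {s3, s6}.
        r fails at s6, so \Box r is false at s6.
      At s6: \Diamond p requires p at some successor in {s3, s6}.
        p holds at s3, so \Diamond p is true at s6.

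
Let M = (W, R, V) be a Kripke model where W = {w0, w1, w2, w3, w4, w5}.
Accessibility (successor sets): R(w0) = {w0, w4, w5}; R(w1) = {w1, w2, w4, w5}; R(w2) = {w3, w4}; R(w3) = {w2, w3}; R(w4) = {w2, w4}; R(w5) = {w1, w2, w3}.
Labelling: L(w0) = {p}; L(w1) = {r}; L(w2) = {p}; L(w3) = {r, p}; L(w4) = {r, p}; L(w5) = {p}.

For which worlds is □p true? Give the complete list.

w0, w2, w3, w4

Let φ = □p. Evaluate φ at each world:
  w0 (successors {w0, w4, w5}): φ is true.
  w1 (successors {w1, w2, w4, w5}): φ is false.
  w2 (successors {w3, w4}): φ is true.
  w3 (successors {w2, w3}): φ is true.
  w4 (successors {w2, w4}): φ is true.
  w5 (successors {w1, w2, w3}): φ is false.
For instance, at w5:
  At w5: □p requires p at every successor {w1, w2, w3}.
    p fails at w1, so □p is false at w5.
Satisfying worlds: {w0, w2, w3, w4}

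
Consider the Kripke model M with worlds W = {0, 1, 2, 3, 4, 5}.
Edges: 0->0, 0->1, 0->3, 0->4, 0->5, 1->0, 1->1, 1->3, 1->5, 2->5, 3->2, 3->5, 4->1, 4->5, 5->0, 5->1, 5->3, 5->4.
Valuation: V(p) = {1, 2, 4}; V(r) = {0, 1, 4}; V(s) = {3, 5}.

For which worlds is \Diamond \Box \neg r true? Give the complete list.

Let φ = \Diamond \Box \neg r. Evaluate φ at each world:
  0 (successors {0, 1, 3, 4, 5}): φ is true.
  1 (successors {0, 1, 3, 5}): φ is true.
  2 (successors {5}): φ is false.
  3 (successors {2, 5}): φ is true.
  4 (successors {1, 5}): φ is false.
  5 (successors {0, 1, 3, 4}): φ is true.
For instance, at 0:
  At 0: \Diamond \Box \neg r requires \Box \neg r at some successor in {0, 1, 3, 4, 5}.
    \Box \neg r holds at 3, so \Diamond \Box \neg r is true at 0.
      At 3: \Box \neg r requires \neg r at every successor {2, 5}.
        At 2: \neg r is true.
        At 5: \neg r is true.
      So \Box \neg r is true at 3.
Satisfying worlds: {0, 1, 3, 5}

0, 1, 3, 5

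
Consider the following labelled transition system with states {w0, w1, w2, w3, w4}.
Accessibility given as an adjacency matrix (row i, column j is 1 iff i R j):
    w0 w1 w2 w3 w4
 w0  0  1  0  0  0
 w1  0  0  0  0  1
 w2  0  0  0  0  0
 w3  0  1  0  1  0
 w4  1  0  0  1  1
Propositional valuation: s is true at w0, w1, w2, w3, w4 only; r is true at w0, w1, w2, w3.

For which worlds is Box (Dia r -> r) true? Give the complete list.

w0, w2, w3

Let φ = Box (Dia r -> r). Evaluate φ at each world:
  w0 (successors {w1}): φ is true.
  w1 (successors {w4}): φ is false.
  w2 (successors ∅): φ is true.
  w3 (successors {w1, w3}): φ is true.
  w4 (successors {w0, w3, w4}): φ is false.
For instance, at w4:
  At w4: Box (Dia r -> r) requires Dia r -> r at every successor {w0, w3, w4}.
    Dia r -> r fails at w4, so Box (Dia r -> r) is false at w4.
      At w4: Dia r is true, r is false, so Dia r -> r is false.
Satisfying worlds: {w0, w2, w3}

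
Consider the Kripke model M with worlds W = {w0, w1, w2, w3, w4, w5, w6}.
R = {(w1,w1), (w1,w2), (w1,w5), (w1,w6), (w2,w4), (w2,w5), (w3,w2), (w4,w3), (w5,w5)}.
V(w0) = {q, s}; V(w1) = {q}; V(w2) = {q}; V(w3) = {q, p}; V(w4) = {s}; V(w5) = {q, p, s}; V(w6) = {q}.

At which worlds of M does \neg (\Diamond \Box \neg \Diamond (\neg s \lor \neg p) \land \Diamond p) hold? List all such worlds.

w0, w3, w4, w6

Let φ = \neg (\Diamond \Box \neg \Diamond (\neg s \lor \neg p) \land \Diamond p). Evaluate φ at each world:
  w0 (successors ∅): φ is true.
  w1 (successors {w1, w2, w5, w6}): φ is false.
  w2 (successors {w4, w5}): φ is false.
  w3 (successors {w2}): φ is true.
  w4 (successors {w3}): φ is true.
  w5 (successors {w5}): φ is false.
  w6 (successors ∅): φ is true.
For instance, at w2:
  At w2: \Diamond \Box \neg \Diamond (\neg s \lor \neg p) \land \Diamond p is true, so \neg (\Diamond \Box \neg \Diamond (\neg s \lor \neg p) \land \Diamond p) is false.
    At w2: \Diamond \Box \neg \Diamond (\neg s \lor \neg p) is true, \Diamond p is true, so \Diamond \Box \neg \Diamond (\neg s \lor \neg p) \land \Diamond p is true.
      At w2: \Diamond \Box \neg \Diamond (\neg s \lor \neg p) requires \Box \neg \Diamond (\neg s \lor \neg p) at some successor in {w4, w5}.
        \Box \neg \Diamond (\neg s \lor \neg p) holds at w5, so \Diamond \Box \neg \Diamond (\neg s \lor \neg p) is true at w2.
      At w2: \Diamond p requires p at some successor in {w4, w5}.
        p holds at w5, so \Diamond p is true at w2.
Satisfying worlds: {w0, w3, w4, w6}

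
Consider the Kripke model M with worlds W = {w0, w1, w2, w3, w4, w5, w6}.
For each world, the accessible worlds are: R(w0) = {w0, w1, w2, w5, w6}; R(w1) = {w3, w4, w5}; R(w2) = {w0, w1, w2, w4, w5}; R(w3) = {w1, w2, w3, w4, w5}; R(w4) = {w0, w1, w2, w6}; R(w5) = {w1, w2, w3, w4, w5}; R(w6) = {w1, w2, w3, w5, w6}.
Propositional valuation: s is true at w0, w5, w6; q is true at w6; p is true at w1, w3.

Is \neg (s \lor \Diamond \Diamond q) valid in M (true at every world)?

Let φ = \neg (s \lor \Diamond \Diamond q). Evaluate φ at each world:
  w0 (successors {w0, w1, w2, w5, w6}): φ is false.
  w1 (successors {w3, w4, w5}): φ is false.
  w2 (successors {w0, w1, w2, w4, w5}): φ is false.
  w3 (successors {w1, w2, w3, w4, w5}): φ is false.
  w4 (successors {w0, w1, w2, w6}): φ is false.
  w5 (successors {w1, w2, w3, w4, w5}): φ is false.
  w6 (successors {w1, w2, w3, w5, w6}): φ is false.
Detail at w0 (counterexample):
  At w0: s \lor \Diamond \Diamond q is true, so \neg (s \lor \Diamond \Diamond q) is false.
    At w0: s is true, \Diamond \Diamond q is true, so s \lor \Diamond \Diamond q is true.
      At w0: \Diamond \Diamond q requires \Diamond q at some successor in {w0, w1, w2, w5, w6}.
        \Diamond q holds at w0, so \Diamond \Diamond q is true at w0.

No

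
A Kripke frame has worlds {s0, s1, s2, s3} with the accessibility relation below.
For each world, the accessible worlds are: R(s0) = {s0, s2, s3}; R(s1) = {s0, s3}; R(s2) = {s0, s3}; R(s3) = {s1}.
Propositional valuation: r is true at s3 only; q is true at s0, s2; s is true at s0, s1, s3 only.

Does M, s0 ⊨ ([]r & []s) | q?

Yes

At s0: []r & []s is false, q is true, so ([]r & []s) | q is true.
  At s0: []r is false, []s is false, so []r & []s is false.
    At s0: []r requires r at every successor {s0, s2, s3}.
      r fails at s0, so []r is false at s0.
    At s0: []s requires s at every successor {s0, s2, s3}.
      s fails at s2, so []s is false at s0.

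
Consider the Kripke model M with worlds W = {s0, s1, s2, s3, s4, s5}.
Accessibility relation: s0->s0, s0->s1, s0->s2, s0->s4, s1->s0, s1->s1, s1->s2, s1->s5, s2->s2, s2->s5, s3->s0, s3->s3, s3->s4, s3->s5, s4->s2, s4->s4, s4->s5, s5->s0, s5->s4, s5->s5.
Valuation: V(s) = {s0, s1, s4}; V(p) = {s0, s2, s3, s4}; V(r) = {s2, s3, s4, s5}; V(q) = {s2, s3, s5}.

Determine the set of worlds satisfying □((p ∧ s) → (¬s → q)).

s0, s1, s2, s3, s4, s5

Let φ = □((p ∧ s) → (¬s → q)). Evaluate φ at each world:
  s0 (successors {s0, s1, s2, s4}): φ is true.
  s1 (successors {s0, s1, s2, s5}): φ is true.
  s2 (successors {s2, s5}): φ is true.
  s3 (successors {s0, s3, s4, s5}): φ is true.
  s4 (successors {s2, s4, s5}): φ is true.
  s5 (successors {s0, s4, s5}): φ is true.
For instance, at s1:
  At s1: □((p ∧ s) → (¬s → q)) requires (p ∧ s) → (¬s → q) at every successor {s0, s1, s2, s5}.
    At s0: (p ∧ s) → (¬s → q) is true.
    At s1: (p ∧ s) → (¬s → q) is true.
    At s2: (p ∧ s) → (¬s → q) is true.
    At s5: (p ∧ s) → (¬s → q) is true.
  So □((p ∧ s) → (¬s → q)) is true at s1.
Satisfying worlds: {s0, s1, s2, s3, s4, s5}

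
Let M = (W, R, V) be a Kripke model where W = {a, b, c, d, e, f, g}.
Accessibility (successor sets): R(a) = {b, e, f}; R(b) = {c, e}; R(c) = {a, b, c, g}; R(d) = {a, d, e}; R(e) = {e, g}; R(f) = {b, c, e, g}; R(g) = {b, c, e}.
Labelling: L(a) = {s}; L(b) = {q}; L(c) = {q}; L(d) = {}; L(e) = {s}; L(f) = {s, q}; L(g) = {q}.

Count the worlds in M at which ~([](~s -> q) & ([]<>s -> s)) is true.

Let φ = ~([](~s -> q) & ([]<>s -> s)). Evaluate φ at each world:
  a (successors {b, e, f}): φ is false.
  b (successors {c, e}): φ is true.
  c (successors {a, b, c, g}): φ is true.
  d (successors {a, d, e}): φ is true.
  e (successors {e, g}): φ is false.
  f (successors {b, c, e, g}): φ is false.
  g (successors {b, c, e}): φ is true.
For instance, at e:
  At e: [](~s -> q) & ([]<>s -> s) is true, so ~([](~s -> q) & ([]<>s -> s)) is false.
    At e: [](~s -> q) is true, []<>s -> s is true, so [](~s -> q) & ([]<>s -> s) is true.
      At e: [](~s -> q) requires ~s -> q at every successor {e, g}.
        At e: ~s -> q is true.
        At g: ~s -> q is true.
      So [](~s -> q) is true at e.
      At e: []<>s is true, s is true, so []<>s -> s is true.
Satisfying worlds: {b, c, d, g}

4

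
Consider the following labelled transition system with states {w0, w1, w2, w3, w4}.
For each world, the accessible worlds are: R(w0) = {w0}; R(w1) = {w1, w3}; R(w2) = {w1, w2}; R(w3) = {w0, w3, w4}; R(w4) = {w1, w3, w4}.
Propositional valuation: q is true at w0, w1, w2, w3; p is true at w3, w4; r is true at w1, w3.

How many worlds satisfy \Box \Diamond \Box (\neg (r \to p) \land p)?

Let φ = \Box \Diamond \Box (\neg (r \to p) \land p). Evaluate φ at each world:
  w0 (successors {w0}): φ is false.
  w1 (successors {w1, w3}): φ is false.
  w2 (successors {w1, w2}): φ is false.
  w3 (successors {w0, w3, w4}): φ is false.
  w4 (successors {w1, w3, w4}): φ is false.
For instance, at w4:
  At w4: \Box \Diamond \Box (\neg (r \to p) \land p) requires \Diamond \Box (\neg (r \to p) \land p) at every successor {w1, w3, w4}.
    \Diamond \Box (\neg (r \to p) \land p) fails at w1, so \Box \Diamond \Box (\neg (r \to p) \land p) is false at w4.
      At w1: \Diamond \Box (\neg (r \to p) \land p) requires \Box (\neg (r \to p) \land p) at some successor in {w1, w3}.
        At w1: \Box (\neg (r \to p) \land p) is false.
        At w3: \Box (\neg (r \to p) \land p) is false.
      So \Diamond \Box (\neg (r \to p) \land p) is false at w1.
Satisfying worlds: none.

0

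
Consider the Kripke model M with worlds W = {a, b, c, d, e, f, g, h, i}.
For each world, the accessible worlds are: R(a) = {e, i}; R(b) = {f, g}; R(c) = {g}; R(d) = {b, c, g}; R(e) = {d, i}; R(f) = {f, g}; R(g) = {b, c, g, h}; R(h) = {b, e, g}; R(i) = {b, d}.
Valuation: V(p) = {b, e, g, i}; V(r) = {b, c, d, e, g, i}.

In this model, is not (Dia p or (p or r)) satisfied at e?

No

At e: Dia p or (p or r) is true, so not (Dia p or (p or r)) is false.
  At e: Dia p is true, p or r is true, so Dia p or (p or r) is true.
    At e: Dia p requires p at some successor in {d, i}.
      p holds at i, so Dia p is true at e.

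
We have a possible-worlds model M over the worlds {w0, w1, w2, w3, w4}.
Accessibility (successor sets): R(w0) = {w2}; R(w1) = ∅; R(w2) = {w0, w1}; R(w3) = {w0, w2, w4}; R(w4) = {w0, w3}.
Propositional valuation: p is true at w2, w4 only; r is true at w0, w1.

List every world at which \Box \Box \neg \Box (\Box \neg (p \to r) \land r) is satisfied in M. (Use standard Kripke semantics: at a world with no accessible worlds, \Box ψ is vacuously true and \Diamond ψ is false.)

w1

Recall that \Box ψ holds at a world iff ψ holds at every accessible world, and \Diamond ψ holds iff ψ holds at some accessible world.
Let φ = \Box \Box \neg \Box (\Box \neg (p \to r) \land r). Evaluate φ at each world:
  w0 (successors {w2}): φ is false.
  w1 (successors ∅): φ is true.
  w2 (successors {w0, w1}): φ is false.
  w3 (successors {w0, w2, w4}): φ is false.
  w4 (successors {w0, w3}): φ is false.
For instance, at w0:
  At w0: \Box \Box \neg \Box (\Box \neg (p \to r) \land r) requires \Box \neg \Box (\Box \neg (p \to r) \land r) at every successor {w2}.
    \Box \neg \Box (\Box \neg (p \to r) \land r) fails at w2, so \Box \Box \neg \Box (\Box \neg (p \to r) \land r) is false at w0.
      At w2: \Box \neg \Box (\Box \neg (p \to r) \land r) requires \neg \Box (\Box \neg (p \to r) \land r) at every successor {w0, w1}.
        \neg \Box (\Box \neg (p \to r) \land r) fails at w1, so \Box \neg \Box (\Box \neg (p \to r) \land r) is false at w2.
Satisfying worlds: {w1}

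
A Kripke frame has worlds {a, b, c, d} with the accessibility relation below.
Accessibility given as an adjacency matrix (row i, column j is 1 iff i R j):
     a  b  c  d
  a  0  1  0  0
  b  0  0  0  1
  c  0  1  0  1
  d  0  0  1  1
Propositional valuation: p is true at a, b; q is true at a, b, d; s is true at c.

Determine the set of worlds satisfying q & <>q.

Let φ = q & <>q. Evaluate φ at each world:
  a (successors {b}): φ is true.
  b (successors {d}): φ is true.
  c (successors {b, d}): φ is false.
  d (successors {c, d}): φ is true.
For instance, at d:
  At d: q is true, <>q is true, so q & <>q is true.
    At d: <>q requires q at some successor in {c, d}.
      q holds at d, so <>q is true at d.
Satisfying worlds: {a, b, d}

a, b, d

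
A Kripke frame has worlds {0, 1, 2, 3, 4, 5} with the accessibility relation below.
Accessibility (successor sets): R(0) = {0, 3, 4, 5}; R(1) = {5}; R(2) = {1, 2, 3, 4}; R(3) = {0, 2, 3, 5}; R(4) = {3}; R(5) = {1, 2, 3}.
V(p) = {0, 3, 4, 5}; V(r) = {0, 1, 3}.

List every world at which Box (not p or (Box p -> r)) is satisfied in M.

1, 3, 4, 5

Recall that Box ψ holds at a world iff ψ holds at every accessible world, and Dia ψ holds iff ψ holds at some accessible world.
Let φ = Box (not p or (Box p -> r)). Evaluate φ at each world:
  0 (successors {0, 3, 4, 5}): φ is false.
  1 (successors {5}): φ is true.
  2 (successors {1, 2, 3, 4}): φ is false.
  3 (successors {0, 2, 3, 5}): φ is true.
  4 (successors {3}): φ is true.
  5 (successors {1, 2, 3}): φ is true.
For instance, at 0:
  At 0: Box (not p or (Box p -> r)) requires not p or (Box p -> r) at every successor {0, 3, 4, 5}.
    not p or (Box p -> r) fails at 4, so Box (not p or (Box p -> r)) is false at 0.
      At 4: not p is false, Box p -> r is false, so not p or (Box p -> r) is false.
Satisfying worlds: {1, 3, 4, 5}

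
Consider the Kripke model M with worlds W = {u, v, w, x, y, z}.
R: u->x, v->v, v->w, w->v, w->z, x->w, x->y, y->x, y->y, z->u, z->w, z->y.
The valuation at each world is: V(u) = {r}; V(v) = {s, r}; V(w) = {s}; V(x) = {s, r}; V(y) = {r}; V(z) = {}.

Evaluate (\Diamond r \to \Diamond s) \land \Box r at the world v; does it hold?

At v: \Diamond r \to \Diamond s is true, \Box r is false, so (\Diamond r \to \Diamond s) \land \Box r is false.
  At v: \Diamond r is true, \Diamond s is true, so \Diamond r \to \Diamond s is true.
    At v: \Diamond r requires r at some successor in {v, w}.
      r holds at v, so \Diamond r is true at v.
    At v: \Diamond s requires s at some successor in {v, w}.
      s holds at v, so \Diamond s is true at v.
  At v: \Box r requires r at every successor {v, w}.
    r fails at w, so \Box r is false at v.

No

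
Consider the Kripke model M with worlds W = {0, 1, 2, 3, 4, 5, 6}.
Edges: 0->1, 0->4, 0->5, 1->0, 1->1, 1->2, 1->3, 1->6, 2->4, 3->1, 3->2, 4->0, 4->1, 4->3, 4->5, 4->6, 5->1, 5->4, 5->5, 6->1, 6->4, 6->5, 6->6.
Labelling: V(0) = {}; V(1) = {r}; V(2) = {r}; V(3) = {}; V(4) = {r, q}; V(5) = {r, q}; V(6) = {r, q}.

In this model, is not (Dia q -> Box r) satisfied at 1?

Yes

Recall that Box ψ holds at a world iff ψ holds at every accessible world, and Dia ψ holds iff ψ holds at some accessible world.
At 1: Dia q -> Box r is false, so not (Dia q -> Box r) is true.
  At 1: Dia q is true, Box r is false, so Dia q -> Box r is false.
    At 1: Dia q requires q at some successor in {0, 1, 2, 3, 6}.
      q holds at 6, so Dia q is true at 1.
    At 1: Box r requires r at every successor {0, 1, 2, 3, 6}.
      r fails at 0, so Box r is false at 1.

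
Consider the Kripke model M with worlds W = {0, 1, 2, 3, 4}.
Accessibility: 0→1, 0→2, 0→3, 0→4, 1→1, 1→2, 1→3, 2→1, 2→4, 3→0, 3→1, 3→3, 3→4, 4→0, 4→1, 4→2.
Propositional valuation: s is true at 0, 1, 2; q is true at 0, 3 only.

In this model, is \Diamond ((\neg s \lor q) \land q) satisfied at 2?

At 2: \Diamond ((\neg s \lor q) \land q) requires (\neg s \lor q) \land q at some successor in {1, 4}.
  At 1: (\neg s \lor q) \land q is false.
  At 4: (\neg s \lor q) \land q is false.
So \Diamond ((\neg s \lor q) \land q) is false at 2.

No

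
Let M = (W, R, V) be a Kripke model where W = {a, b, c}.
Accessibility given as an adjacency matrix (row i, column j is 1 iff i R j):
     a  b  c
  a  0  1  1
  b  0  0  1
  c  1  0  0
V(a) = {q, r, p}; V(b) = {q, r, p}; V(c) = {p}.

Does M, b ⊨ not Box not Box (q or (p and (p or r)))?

Yes

At b: Box not Box (q or (p and (p or r))) is false, so not Box not Box (q or (p and (p or r))) is true.
  At b: Box not Box (q or (p and (p or r))) requires not Box (q or (p and (p or r))) at every successor {c}.
    not Box (q or (p and (p or r))) fails at c, so Box not Box (q or (p and (p or r))) is false at b.
      At c: Box (q or (p and (p or r))) is true, so not Box (q or (p and (p or r))) is false.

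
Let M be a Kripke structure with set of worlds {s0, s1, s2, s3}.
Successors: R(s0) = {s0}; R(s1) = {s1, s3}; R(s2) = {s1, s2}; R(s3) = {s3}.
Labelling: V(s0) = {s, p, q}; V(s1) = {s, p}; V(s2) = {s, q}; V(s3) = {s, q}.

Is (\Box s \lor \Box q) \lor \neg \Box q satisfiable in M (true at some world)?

Yes

Recall that \Box ψ holds at a world iff ψ holds at every accessible world, and \Diamond ψ holds iff ψ holds at some accessible world.
Let φ = (\Box s \lor \Box q) \lor \neg \Box q. Evaluate φ at each world:
  s0 (successors {s0}): φ is true.
  s1 (successors {s1, s3}): φ is true.
  s2 (successors {s1, s2}): φ is true.
  s3 (successors {s3}): φ is true.
Detail at s0 (witness):
  At s0: \Box s \lor \Box q is true, \neg \Box q is false, so (\Box s \lor \Box q) \lor \neg \Box q is true.
    At s0: \Box s is true, \Box q is true, so \Box s \lor \Box q is true.
      At s0: \Box s requires s at every successor {s0}.
        At s0: s is true.
      So \Box s is true at s0.
      At s0: \Box q requires q at every successor {s0}.
        At s0: q is true.
      So \Box q is true at s0.
    At s0: \Box q is true, so \neg \Box q is false.
      At s0: \Box q requires q at every successor {s0}.
        At s0: q is true.
      So \Box q is true at s0.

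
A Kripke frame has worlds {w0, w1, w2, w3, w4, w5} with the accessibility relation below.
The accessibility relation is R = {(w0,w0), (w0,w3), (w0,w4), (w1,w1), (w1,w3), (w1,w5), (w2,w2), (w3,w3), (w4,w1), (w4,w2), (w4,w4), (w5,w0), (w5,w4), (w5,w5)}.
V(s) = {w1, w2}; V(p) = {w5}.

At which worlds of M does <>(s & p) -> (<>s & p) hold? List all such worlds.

Let φ = <>(s & p) -> (<>s & p). Evaluate φ at each world:
  w0 (successors {w0, w3, w4}): φ is true.
  w1 (successors {w1, w3, w5}): φ is true.
  w2 (successors {w2}): φ is true.
  w3 (successors {w3}): φ is true.
  w4 (successors {w1, w2, w4}): φ is true.
  w5 (successors {w0, w4, w5}): φ is true.
For instance, at w5:
  At w5: <>(s & p) is false, <>s & p is false, so <>(s & p) -> (<>s & p) is true.
    At w5: <>(s & p) requires s & p at some successor in {w0, w4, w5}.
      At w0: s & p is false.
      At w4: s & p is false.
      At w5: s & p is false.
    So <>(s & p) is false at w5.
    At w5: <>s is false, p is true, so <>s & p is false.
      At w5: <>s requires s at some successor in {w0, w4, w5}.
        At w0: s is false.
        At w4: s is false.
        At w5: s is false.
      So <>s is false at w5.
Satisfying worlds: {w0, w1, w2, w3, w4, w5}

w0, w1, w2, w3, w4, w5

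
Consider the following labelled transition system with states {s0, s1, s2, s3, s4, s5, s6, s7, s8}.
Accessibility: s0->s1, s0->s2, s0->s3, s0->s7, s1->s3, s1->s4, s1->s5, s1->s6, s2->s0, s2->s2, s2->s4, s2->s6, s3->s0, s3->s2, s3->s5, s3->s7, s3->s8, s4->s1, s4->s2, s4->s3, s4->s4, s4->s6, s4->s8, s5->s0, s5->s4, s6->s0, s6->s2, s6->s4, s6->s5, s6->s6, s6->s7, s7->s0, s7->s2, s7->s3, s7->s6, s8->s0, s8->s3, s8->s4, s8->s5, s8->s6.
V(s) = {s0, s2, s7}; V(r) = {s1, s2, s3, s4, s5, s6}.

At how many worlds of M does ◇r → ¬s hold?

Let φ = ◇r → ¬s. Evaluate φ at each world:
  s0 (successors {s1, s2, s3, s7}): φ is false.
  s1 (successors {s3, s4, s5, s6}): φ is true.
  s2 (successors {s0, s2, s4, s6}): φ is false.
  s3 (successors {s0, s2, s5, s7, s8}): φ is true.
  s4 (successors {s1, s2, s3, s4, s6, s8}): φ is true.
  s5 (successors {s0, s4}): φ is true.
  s6 (successors {s0, s2, s4, s5, s6, s7}): φ is true.
  s7 (successors {s0, s2, s3, s6}): φ is false.
  s8 (successors {s0, s3, s4, s5, s6}): φ is true.
For instance, at s2:
  At s2: ◇r is true, ¬s is false, so ◇r → ¬s is false.
    At s2: ◇r requires r at some successor in {s0, s2, s4, s6}.
      r holds at s2, so ◇r is true at s2.
Satisfying worlds: {s1, s3, s4, s5, s6, s8}

6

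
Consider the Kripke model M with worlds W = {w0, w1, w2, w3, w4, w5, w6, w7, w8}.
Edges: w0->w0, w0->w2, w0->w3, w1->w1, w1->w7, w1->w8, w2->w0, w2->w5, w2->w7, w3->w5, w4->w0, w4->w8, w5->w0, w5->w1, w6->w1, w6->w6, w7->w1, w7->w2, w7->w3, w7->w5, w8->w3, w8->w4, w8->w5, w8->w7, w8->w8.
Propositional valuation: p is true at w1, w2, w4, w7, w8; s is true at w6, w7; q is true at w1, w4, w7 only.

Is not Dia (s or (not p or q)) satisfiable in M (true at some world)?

No

Recall that Dia ψ holds at a world iff ψ holds at some accessible world.
Let φ = not Dia (s or (not p or q)). Evaluate φ at each world:
  w0 (successors {w0, w2, w3}): φ is false.
  w1 (successors {w1, w7, w8}): φ is false.
  w2 (successors {w0, w5, w7}): φ is false.
  w3 (successors {w5}): φ is false.
  w4 (successors {w0, w8}): φ is false.
  w5 (successors {w0, w1}): φ is false.
  w6 (successors {w1, w6}): φ is false.
  w7 (successors {w1, w2, w3, w5}): φ is false.
  w8 (successors {w3, w4, w5, w7, w8}): φ is false.
For instance, at w8:
  At w8: Dia (s or (not p or q)) is true, so not Dia (s or (not p or q)) is false.
    At w8: Dia (s or (not p or q)) requires s or (not p or q) at some successor in {w3, w4, w5, w7, w8}.
      s or (not p or q) holds at w3, so Dia (s or (not p or q)) is true at w8.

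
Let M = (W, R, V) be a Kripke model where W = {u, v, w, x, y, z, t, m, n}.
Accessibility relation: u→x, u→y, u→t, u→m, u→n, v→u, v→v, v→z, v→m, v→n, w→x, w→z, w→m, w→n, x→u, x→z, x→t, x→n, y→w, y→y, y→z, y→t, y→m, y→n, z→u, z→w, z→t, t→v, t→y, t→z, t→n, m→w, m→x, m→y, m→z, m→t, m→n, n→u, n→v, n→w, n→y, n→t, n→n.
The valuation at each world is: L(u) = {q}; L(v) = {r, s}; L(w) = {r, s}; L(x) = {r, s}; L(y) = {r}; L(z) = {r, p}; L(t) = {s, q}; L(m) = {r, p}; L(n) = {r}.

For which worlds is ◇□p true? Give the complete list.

Let φ = ◇□p. Evaluate φ at each world:
  u (successors {x, y, t, m, n}): φ is false.
  v (successors {u, v, z, m, n}): φ is false.
  w (successors {x, z, m, n}): φ is false.
  x (successors {u, z, t, n}): φ is false.
  y (successors {w, y, z, t, m, n}): φ is false.
  z (successors {u, w, t}): φ is false.
  t (successors {v, y, z, n}): φ is false.
  m (successors {w, x, y, z, t, n}): φ is false.
  n (successors {u, v, w, y, t, n}): φ is false.
For instance, at m:
  At m: ◇□p requires □p at some successor in {w, x, y, z, t, n}.
    At w: □p is false.
    At x: □p is false.
    At y: □p is false.
    At z: □p is false.
    At t: □p is false.
    At n: □p is false.
  So ◇□p is false at m.
Satisfying worlds: none.

none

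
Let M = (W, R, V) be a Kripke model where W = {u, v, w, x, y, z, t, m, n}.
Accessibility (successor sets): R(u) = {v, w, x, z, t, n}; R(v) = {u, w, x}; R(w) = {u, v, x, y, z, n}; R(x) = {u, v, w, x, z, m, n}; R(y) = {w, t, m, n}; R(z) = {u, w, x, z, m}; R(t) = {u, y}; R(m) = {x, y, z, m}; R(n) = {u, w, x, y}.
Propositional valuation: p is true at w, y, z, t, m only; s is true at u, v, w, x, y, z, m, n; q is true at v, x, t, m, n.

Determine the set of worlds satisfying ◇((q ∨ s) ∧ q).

u, v, w, x, y, z, m, n

Let φ = ◇((q ∨ s) ∧ q). Evaluate φ at each world:
  u (successors {v, w, x, z, t, n}): φ is true.
  v (successors {u, w, x}): φ is true.
  w (successors {u, v, x, y, z, n}): φ is true.
  x (successors {u, v, w, x, z, m, n}): φ is true.
  y (successors {w, t, m, n}): φ is true.
  z (successors {u, w, x, z, m}): φ is true.
  t (successors {u, y}): φ is false.
  m (successors {x, y, z, m}): φ is true.
  n (successors {u, w, x, y}): φ is true.
For instance, at t:
  At t: ◇((q ∨ s) ∧ q) requires (q ∨ s) ∧ q at some successor in {u, y}.
    At u: (q ∨ s) ∧ q is false.
    At y: (q ∨ s) ∧ q is false.
  So ◇((q ∨ s) ∧ q) is false at t.
Satisfying worlds: {u, v, w, x, y, z, m, n}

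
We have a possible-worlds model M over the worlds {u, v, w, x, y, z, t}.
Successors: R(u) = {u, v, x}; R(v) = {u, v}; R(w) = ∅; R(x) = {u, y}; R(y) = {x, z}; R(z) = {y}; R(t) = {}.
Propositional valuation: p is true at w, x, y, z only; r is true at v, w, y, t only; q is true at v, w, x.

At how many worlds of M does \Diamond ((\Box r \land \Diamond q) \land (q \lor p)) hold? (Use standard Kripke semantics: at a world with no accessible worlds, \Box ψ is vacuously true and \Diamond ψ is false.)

0

Let φ = \Diamond ((\Box r \land \Diamond q) \land (q \lor p)). Evaluate φ at each world:
  u (successors {u, v, x}): φ is false.
  v (successors {u, v}): φ is false.
  w (successors ∅): φ is false.
  x (successors {u, y}): φ is false.
  y (successors {x, z}): φ is false.
  z (successors {y}): φ is false.
  t (successors ∅): φ is false.
For instance, at y:
  At y: \Diamond ((\Box r \land \Diamond q) \land (q \lor p)) requires (\Box r \land \Diamond q) \land (q \lor p) at some successor in {x, z}.
    At x: (\Box r \land \Diamond q) \land (q \lor p) is false.
    At z: (\Box r \land \Diamond q) \land (q \lor p) is false.
  So \Diamond ((\Box r \land \Diamond q) \land (q \lor p)) is false at y.
Satisfying worlds: none.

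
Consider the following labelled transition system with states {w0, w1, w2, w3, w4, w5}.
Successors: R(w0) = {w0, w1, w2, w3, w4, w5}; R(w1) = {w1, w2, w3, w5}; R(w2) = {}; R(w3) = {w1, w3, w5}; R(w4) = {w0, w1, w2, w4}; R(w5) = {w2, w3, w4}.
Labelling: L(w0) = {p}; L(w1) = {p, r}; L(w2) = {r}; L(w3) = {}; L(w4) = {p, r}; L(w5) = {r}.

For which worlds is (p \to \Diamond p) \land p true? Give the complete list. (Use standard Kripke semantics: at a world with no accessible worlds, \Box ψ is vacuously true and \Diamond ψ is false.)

w0, w1, w4

Let φ = (p \to \Diamond p) \land p. Evaluate φ at each world:
  w0 (successors {w0, w1, w2, w3, w4, w5}): φ is true.
  w1 (successors {w1, w2, w3, w5}): φ is true.
  w2 (successors ∅): φ is false.
  w3 (successors {w1, w3, w5}): φ is false.
  w4 (successors {w0, w1, w2, w4}): φ is true.
  w5 (successors {w2, w3, w4}): φ is false.
For instance, at w1:
  At w1: p \to \Diamond p is true, p is true, so (p \to \Diamond p) \land p is true.
    At w1: p is true, \Diamond p is true, so p \to \Diamond p is true.
      At w1: \Diamond p requires p at some successor in {w1, w2, w3, w5}.
        p holds at w1, so \Diamond p is true at w1.
Satisfying worlds: {w0, w1, w4}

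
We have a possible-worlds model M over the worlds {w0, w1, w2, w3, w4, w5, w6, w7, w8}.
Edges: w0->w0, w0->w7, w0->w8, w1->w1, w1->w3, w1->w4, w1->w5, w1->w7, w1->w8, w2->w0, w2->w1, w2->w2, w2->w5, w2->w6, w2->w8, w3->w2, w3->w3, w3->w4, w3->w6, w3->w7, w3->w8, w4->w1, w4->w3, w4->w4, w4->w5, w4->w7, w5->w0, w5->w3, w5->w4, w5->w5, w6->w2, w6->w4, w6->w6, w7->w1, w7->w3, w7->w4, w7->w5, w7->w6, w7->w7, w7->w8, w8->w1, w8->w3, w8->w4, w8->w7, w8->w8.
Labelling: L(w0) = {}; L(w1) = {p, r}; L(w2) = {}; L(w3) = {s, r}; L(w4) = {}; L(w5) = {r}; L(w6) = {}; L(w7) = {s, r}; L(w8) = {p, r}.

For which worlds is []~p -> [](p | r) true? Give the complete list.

w0, w1, w2, w3, w4, w7, w8

Let φ = []~p -> [](p | r). Evaluate φ at each world:
  w0 (successors {w0, w7, w8}): φ is true.
  w1 (successors {w1, w3, w4, w5, w7, w8}): φ is true.
  w2 (successors {w0, w1, w2, w5, w6, w8}): φ is true.
  w3 (successors {w2, w3, w4, w6, w7, w8}): φ is true.
  w4 (successors {w1, w3, w4, w5, w7}): φ is true.
  w5 (successors {w0, w3, w4, w5}): φ is false.
  w6 (successors {w2, w4, w6}): φ is false.
  w7 (successors {w1, w3, w4, w5, w6, w7, w8}): φ is true.
  w8 (successors {w1, w3, w4, w7, w8}): φ is true.
For instance, at w0:
  At w0: []~p is false, [](p | r) is false, so []~p -> [](p | r) is true.
    At w0: []~p requires ~p at every successor {w0, w7, w8}.
      ~p fails at w8, so []~p is false at w0.
    At w0: [](p | r) requires p | r at every successor {w0, w7, w8}.
      p | r fails at w0, so [](p | r) is false at w0.
Satisfying worlds: {w0, w1, w2, w3, w4, w7, w8}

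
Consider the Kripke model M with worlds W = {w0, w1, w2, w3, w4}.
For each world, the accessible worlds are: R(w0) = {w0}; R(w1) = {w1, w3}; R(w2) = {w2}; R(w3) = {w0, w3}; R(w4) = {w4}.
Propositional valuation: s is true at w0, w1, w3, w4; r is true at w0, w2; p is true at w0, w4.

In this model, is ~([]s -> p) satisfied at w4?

No

At w4: []s -> p is true, so ~([]s -> p) is false.
  At w4: []s is true, p is true, so []s -> p is true.
    At w4: []s requires s at every successor {w4}.
      At w4: s is true.
    So []s is true at w4.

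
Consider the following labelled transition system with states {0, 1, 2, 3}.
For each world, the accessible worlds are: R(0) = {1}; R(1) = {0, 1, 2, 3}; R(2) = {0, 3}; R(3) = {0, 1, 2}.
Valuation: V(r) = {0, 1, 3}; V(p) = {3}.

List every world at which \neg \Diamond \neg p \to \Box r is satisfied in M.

Recall that \Box ψ holds at a world iff ψ holds at every accessible world, and \Diamond ψ holds iff ψ holds at some accessible world.
Let φ = \neg \Diamond \neg p \to \Box r. Evaluate φ at each world:
  0 (successors {1}): φ is true.
  1 (successors {0, 1, 2, 3}): φ is true.
  2 (successors {0, 3}): φ is true.
  3 (successors {0, 1, 2}): φ is true.
For instance, at 1:
  At 1: \neg \Diamond \neg p is false, \Box r is false, so \neg \Diamond \neg p \to \Box r is true.
    At 1: \Diamond \neg p is true, so \neg \Diamond \neg p is false.
      At 1: \Diamond \neg p requires \neg p at some successor in {0, 1, 2, 3}.
        \neg p holds at 0, so \Diamond \neg p is true at 1.
    At 1: \Box r requires r at every successor {0, 1, 2, 3}.
      r fails at 2, so \Box r is false at 1.
Satisfying worlds: {0, 1, 2, 3}

0, 1, 2, 3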